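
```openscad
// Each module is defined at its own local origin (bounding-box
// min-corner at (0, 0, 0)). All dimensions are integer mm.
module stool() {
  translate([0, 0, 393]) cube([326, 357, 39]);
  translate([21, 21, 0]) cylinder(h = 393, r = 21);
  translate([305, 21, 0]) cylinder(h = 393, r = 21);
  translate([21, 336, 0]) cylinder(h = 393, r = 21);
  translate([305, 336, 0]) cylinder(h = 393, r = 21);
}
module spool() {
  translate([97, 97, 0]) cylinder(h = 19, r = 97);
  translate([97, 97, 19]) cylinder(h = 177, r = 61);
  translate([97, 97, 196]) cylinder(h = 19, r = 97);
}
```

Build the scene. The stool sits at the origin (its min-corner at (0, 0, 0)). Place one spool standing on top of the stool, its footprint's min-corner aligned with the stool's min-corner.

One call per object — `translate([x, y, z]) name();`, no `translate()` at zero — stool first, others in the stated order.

stool();
translate([0, 0, 432]) spool();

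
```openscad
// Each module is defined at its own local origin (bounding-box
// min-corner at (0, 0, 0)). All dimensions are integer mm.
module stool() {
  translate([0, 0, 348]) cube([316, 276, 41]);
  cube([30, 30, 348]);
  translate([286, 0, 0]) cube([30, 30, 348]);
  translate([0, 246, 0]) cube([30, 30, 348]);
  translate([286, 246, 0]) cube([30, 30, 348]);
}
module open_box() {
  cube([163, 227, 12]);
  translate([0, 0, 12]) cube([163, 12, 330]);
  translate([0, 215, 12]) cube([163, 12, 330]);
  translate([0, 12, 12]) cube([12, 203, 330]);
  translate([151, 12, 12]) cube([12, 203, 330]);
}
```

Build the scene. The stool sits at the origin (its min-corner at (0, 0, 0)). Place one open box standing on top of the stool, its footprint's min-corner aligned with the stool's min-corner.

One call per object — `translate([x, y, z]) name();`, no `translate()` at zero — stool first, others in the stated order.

stool();
translate([0, 0, 389]) open_box();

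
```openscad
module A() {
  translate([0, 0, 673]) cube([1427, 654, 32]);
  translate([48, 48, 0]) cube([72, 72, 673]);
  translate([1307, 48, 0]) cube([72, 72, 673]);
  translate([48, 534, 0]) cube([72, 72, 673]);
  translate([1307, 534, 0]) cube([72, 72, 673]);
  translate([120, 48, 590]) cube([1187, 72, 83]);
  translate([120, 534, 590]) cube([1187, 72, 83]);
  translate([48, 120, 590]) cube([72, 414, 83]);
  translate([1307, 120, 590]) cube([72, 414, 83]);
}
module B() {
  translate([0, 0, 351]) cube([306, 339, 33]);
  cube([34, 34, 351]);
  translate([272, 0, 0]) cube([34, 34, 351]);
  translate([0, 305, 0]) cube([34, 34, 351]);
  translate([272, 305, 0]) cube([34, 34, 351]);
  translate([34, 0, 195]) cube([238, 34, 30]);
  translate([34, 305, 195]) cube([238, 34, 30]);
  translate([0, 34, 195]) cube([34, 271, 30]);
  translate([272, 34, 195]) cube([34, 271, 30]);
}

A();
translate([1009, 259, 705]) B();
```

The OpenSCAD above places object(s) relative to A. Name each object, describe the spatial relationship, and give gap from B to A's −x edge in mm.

The stool's min-x is at 1009; the table's min-x is 0; gap = 1009 mm.

A is a table. B is a stool. The stool is on top of the table. The gap from the stool to the table's −x edge is 1009 mm.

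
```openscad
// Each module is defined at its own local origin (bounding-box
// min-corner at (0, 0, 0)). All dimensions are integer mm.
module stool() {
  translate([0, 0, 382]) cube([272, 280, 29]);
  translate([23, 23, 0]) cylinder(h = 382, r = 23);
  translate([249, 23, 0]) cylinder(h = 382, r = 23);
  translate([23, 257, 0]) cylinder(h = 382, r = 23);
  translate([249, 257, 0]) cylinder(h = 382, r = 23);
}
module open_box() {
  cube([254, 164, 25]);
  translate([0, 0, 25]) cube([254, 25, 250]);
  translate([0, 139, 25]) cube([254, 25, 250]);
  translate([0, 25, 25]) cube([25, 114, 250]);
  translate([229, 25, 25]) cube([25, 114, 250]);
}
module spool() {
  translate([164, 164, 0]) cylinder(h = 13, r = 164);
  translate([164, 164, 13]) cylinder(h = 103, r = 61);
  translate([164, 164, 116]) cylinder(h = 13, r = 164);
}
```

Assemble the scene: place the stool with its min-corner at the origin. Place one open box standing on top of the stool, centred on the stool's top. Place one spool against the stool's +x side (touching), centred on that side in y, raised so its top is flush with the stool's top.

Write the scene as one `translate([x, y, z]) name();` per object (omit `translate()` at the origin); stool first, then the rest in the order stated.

stool();
translate([9, 58, 411]) open_box();
translate([272, -24, 282]) spool();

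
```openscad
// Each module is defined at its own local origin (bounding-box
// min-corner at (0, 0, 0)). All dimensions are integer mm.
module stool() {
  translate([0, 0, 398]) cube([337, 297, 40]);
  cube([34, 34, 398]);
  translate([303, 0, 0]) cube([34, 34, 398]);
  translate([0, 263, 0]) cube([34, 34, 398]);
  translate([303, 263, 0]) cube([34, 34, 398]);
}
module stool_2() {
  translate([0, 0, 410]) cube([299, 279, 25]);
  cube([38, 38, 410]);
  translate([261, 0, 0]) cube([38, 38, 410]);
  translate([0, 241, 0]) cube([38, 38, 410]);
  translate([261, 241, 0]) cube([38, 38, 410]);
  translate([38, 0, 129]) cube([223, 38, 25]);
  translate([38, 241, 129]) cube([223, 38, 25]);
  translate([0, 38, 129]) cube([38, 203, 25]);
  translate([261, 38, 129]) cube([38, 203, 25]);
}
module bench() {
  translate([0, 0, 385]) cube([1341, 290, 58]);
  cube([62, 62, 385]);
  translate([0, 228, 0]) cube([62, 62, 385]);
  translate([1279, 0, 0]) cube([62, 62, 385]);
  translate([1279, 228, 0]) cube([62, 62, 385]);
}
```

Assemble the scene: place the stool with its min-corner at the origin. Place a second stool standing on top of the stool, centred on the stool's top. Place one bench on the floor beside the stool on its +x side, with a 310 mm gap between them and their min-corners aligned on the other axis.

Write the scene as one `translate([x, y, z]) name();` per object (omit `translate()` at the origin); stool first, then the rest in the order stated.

stool();
translate([19, 9, 438]) stool_2();
translate([647, 0, 0]) bench();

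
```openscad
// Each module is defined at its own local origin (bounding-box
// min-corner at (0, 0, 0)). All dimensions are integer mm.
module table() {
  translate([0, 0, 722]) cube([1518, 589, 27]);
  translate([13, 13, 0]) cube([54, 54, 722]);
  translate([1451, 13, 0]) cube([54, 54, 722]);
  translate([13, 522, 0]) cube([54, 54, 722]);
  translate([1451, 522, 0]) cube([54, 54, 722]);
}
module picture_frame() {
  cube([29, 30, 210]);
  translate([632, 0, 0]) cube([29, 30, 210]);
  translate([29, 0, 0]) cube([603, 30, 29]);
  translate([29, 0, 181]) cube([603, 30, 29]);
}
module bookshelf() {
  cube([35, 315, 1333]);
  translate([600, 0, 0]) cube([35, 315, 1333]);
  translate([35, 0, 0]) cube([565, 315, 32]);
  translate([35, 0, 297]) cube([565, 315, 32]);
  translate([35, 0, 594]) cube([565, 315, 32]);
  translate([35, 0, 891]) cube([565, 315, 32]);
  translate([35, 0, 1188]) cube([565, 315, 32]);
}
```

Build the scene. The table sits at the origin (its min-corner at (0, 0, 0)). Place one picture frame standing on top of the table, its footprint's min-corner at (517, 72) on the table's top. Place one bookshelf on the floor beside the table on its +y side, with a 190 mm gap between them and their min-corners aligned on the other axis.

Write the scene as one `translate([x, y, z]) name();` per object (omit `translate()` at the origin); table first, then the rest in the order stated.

table();
translate([517, 72, 749]) picture_frame();
translate([0, 779, 0]) bookshelf();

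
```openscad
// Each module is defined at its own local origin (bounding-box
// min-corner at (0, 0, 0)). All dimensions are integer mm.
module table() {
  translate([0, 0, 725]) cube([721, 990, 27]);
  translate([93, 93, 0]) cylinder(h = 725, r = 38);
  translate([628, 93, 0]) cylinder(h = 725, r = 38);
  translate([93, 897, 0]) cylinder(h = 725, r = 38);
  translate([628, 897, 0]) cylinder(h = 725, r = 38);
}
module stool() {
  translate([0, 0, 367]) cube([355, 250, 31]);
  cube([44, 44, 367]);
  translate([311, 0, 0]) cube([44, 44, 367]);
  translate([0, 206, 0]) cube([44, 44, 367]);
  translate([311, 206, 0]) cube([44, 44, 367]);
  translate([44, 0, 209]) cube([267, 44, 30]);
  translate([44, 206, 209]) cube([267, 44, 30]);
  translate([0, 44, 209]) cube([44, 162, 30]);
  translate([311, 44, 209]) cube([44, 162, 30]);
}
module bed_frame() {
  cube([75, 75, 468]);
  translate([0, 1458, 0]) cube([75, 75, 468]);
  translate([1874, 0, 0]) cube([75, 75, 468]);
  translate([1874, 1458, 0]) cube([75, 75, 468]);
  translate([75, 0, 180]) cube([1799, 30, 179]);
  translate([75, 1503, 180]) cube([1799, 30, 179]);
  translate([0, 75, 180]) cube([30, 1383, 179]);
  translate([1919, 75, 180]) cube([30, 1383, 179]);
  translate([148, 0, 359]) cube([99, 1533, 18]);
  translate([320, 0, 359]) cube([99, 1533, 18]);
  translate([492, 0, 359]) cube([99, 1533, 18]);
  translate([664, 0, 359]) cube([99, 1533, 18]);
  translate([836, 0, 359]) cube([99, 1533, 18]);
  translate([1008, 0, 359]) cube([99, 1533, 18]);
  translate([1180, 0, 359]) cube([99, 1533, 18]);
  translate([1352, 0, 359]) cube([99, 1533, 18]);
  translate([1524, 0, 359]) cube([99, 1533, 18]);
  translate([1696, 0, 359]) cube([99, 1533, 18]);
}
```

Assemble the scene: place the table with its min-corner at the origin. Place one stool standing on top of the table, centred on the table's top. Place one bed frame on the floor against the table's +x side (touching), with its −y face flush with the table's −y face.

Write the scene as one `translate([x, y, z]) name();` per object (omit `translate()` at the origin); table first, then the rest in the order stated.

table();
translate([183, 370, 752]) stool();
translate([721, 0, 0]) bed_frame();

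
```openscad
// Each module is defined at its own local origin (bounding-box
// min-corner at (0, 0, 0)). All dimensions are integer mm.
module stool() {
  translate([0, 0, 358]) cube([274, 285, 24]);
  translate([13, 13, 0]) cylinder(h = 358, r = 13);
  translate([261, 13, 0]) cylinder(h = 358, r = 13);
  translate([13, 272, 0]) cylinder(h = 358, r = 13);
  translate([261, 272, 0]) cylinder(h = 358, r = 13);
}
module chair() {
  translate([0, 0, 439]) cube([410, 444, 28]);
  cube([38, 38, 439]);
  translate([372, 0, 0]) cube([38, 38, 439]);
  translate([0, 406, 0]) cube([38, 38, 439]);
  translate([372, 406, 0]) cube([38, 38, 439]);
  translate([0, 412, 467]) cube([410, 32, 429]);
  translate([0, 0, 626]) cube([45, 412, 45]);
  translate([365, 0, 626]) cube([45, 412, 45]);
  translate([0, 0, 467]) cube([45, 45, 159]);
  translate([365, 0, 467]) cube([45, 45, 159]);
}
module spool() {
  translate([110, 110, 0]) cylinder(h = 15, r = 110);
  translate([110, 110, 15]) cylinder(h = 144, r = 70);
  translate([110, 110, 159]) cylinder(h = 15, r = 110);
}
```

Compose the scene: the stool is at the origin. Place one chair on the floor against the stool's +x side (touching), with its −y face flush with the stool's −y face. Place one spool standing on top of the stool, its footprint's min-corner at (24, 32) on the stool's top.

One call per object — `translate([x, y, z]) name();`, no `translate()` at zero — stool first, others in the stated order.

stool();
translate([274, 0, 0]) chair();
translate([24, 32, 382]) spool();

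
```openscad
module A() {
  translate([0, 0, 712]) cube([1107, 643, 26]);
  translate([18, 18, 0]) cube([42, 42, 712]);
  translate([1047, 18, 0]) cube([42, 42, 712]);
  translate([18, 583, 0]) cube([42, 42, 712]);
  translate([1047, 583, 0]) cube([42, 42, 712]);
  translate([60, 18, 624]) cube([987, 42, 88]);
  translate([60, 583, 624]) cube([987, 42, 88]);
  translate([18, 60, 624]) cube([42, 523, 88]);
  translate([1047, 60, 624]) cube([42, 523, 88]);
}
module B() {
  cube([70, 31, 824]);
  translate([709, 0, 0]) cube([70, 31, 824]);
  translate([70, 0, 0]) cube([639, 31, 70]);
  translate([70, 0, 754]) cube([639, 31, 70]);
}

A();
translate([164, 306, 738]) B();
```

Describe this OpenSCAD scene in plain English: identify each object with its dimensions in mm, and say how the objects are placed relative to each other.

A is a table: top 1107 mm (x) × 643 mm (y), 26 mm thick, upper face at z = 738 mm, on four 42×42 mm square legs, each inset 18 mm from the nearest pair of top edges, running from z = 0 to the bottom of the top. Four apron rails, 42 mm thick and 88 mm tall, run between adjacent legs with their top edges flush with the underside of the top and their outer faces flush with the legs' outer faces.

B is a rectangular picture frame lying in the x–z plane (depth along y). The opening is 639 mm wide (x) by 684 mm tall (z), surrounded by a border 70 mm wide on all four sides. The frame is 31 mm deep and is made of two full-height vertical stiles with two horizontal rails fitted between them.

The picture frame is on top of the table, centred.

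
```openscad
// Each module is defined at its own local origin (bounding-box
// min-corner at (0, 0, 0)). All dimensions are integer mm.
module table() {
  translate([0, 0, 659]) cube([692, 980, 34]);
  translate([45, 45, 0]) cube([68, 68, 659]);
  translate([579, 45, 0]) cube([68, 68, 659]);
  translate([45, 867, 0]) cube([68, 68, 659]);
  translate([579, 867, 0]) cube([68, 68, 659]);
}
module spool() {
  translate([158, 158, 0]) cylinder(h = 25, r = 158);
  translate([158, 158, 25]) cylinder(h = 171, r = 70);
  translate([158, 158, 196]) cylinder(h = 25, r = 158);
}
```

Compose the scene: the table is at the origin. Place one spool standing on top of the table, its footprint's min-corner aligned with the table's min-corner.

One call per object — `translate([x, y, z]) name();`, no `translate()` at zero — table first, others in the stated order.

table();
translate([0, 0, 693]) spool();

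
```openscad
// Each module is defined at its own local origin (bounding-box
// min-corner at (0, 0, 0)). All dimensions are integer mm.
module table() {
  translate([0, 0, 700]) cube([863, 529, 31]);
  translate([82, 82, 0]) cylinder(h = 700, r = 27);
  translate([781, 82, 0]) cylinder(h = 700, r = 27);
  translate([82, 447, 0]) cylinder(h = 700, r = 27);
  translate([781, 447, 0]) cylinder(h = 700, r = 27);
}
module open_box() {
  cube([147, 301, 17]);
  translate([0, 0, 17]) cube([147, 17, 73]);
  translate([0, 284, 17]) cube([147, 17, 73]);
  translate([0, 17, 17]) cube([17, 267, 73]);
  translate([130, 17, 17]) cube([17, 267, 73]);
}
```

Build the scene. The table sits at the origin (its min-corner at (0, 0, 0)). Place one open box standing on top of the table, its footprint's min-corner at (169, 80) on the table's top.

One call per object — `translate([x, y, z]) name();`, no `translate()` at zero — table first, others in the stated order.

table();
translate([169, 80, 731]) open_box();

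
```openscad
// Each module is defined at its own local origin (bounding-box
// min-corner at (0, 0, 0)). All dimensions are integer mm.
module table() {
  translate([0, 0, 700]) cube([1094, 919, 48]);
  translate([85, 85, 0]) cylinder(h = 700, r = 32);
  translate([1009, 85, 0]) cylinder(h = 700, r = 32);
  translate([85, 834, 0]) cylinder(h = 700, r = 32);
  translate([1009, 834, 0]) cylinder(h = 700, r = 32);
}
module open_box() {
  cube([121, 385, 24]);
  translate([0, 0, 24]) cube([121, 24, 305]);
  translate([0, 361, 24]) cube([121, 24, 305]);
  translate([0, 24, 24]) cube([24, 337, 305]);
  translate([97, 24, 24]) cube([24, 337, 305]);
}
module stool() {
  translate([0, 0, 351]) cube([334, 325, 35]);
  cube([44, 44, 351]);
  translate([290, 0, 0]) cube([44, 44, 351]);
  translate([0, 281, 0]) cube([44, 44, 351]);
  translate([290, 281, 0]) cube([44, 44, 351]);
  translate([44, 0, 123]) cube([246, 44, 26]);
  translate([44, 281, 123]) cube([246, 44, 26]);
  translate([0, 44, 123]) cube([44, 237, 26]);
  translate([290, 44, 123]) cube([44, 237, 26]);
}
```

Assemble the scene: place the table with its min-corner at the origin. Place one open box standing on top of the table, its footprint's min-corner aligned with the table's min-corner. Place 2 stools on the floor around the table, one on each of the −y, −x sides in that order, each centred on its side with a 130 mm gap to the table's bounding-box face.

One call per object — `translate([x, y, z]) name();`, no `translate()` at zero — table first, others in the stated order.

table();
translate([0, 0, 748]) open_box();
translate([380, -455, 0]) stool();
translate([-464, 297, 0]) stool();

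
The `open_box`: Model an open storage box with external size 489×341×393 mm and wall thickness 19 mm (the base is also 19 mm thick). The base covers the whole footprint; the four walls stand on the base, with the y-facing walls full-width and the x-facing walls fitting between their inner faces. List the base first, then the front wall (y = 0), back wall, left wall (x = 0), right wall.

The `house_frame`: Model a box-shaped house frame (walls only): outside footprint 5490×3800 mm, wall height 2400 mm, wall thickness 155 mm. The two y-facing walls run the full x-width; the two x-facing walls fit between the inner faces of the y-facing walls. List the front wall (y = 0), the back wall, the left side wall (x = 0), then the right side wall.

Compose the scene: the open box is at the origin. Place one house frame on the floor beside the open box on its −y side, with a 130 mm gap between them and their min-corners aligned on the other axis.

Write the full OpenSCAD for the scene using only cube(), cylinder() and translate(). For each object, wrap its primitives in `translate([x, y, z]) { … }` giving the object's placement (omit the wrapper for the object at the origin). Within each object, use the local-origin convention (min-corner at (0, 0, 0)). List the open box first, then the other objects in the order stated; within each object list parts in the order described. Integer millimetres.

cube([489, 341, 19]);
translate([0, 0, 19]) cube([489, 19, 374]);
translate([0, 322, 19]) cube([489, 19, 374]);
translate([0, 19, 19]) cube([19, 303, 374]);
translate([470, 19, 19]) cube([19, 303, 374]);
translate([0, -3930, 0]) {
  cube([5490, 155, 2400]);
  translate([0, 3645, 0]) cube([5490, 155, 2400]);
  translate([0, 155, 0]) cube([155, 3490, 2400]);
  translate([5335, 155, 0]) cube([155, 3490, 2400]);
}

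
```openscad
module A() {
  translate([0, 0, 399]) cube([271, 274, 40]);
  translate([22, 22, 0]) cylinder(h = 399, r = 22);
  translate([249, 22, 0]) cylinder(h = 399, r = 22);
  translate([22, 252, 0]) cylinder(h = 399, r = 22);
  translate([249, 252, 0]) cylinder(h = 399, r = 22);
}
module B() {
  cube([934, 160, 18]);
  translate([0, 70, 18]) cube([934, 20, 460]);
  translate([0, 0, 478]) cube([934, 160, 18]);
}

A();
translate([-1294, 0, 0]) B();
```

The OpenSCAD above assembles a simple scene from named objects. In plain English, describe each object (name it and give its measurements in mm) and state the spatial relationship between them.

A is a four-legged stool. The seat is 271×274 mm, 40 mm thick, top at z = 439 mm. It stands on four round legs, each 44 mm in diameter, from z = 0 to the seat underside, each leg's axis is inset half a diameter from the nearest pair of seat edges (so the leg's bounding box is flush with the corner).

B is an I-beam lying along x, 934 mm long. Overall section height 496 mm. Two flanges 160 mm wide (y) and 18 mm thick, one on the floor and one at the top; a web 20 mm thick runs between them, centred on the flange width.

The I-beam is on the floor beside the stool on its −x side.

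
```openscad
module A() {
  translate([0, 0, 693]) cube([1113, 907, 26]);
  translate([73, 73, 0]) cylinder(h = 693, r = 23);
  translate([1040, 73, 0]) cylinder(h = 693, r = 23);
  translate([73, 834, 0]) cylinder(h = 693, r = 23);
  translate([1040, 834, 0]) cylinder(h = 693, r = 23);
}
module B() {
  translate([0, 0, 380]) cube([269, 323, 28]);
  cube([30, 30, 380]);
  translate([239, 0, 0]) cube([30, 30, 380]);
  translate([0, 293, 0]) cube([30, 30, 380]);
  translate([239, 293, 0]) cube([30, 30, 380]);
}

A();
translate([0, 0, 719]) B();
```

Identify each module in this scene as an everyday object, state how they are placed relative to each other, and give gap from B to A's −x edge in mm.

The stool's min-x is at 0; the table's min-x is 0; gap = 0 mm.

A is a table. B is a stool. The stool is on top of the table. The gap from the stool to the table's −x edge is 0 mm.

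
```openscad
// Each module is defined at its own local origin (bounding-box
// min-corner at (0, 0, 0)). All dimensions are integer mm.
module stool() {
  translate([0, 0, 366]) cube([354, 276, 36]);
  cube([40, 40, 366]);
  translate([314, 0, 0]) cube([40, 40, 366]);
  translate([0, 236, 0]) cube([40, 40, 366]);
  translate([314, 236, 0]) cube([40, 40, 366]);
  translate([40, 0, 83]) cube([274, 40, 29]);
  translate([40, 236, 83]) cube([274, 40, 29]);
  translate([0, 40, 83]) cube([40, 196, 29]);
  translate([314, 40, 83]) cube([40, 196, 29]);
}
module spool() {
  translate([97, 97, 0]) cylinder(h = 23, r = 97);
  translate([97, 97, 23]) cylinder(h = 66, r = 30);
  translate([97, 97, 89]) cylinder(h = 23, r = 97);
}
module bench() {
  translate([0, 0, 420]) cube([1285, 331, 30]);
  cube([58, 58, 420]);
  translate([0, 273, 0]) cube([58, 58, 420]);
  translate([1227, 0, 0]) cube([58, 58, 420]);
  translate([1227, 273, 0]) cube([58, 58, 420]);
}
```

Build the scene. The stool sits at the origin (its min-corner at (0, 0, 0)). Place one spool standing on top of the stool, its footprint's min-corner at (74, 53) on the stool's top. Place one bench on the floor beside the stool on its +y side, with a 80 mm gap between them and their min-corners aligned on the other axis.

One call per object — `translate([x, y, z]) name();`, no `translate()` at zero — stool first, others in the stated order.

stool();
translate([74, 53, 402]) spool();
translate([0, 356, 0]) bench();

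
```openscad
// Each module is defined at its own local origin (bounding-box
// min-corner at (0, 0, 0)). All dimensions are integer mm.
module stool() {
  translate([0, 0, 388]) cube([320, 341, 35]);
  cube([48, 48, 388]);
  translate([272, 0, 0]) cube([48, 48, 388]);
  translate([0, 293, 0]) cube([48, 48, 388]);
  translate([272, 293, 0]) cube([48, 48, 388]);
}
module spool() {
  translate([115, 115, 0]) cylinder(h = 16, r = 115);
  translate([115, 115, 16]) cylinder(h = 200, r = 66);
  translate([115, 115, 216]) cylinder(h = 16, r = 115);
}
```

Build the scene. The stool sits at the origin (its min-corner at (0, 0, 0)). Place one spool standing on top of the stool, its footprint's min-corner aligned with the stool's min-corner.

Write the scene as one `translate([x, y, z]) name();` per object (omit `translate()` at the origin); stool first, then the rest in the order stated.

stool();
translate([0, 0, 423]) spool();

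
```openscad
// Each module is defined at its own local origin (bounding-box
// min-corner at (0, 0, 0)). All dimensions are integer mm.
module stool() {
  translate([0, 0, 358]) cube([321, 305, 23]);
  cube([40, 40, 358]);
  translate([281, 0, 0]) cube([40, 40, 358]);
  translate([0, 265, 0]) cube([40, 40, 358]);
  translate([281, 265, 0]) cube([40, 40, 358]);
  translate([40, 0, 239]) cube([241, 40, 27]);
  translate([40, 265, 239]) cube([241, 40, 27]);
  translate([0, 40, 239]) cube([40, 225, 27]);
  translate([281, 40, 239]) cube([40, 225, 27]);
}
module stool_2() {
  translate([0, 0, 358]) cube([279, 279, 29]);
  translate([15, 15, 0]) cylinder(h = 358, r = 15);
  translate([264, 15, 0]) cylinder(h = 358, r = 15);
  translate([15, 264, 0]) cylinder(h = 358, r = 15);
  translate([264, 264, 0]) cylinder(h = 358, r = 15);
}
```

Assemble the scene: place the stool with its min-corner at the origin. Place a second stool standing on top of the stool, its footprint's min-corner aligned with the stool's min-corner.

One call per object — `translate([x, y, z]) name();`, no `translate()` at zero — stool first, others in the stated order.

stool();
translate([0, 0, 381]) stool_2();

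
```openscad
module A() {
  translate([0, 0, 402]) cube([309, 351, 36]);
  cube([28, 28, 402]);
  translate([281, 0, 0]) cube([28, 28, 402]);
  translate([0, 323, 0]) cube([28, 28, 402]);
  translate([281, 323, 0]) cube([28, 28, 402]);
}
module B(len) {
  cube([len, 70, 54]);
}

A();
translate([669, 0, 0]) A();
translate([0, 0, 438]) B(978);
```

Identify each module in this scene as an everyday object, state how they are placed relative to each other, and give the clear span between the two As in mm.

A is a stool. B is a beam. A beam spans the tops of two stools. The clear span between the two stools is 360 mm.

Second stool starts at x = 669; first ends at x = 309; clear span = 669 − 309 = 360 mm.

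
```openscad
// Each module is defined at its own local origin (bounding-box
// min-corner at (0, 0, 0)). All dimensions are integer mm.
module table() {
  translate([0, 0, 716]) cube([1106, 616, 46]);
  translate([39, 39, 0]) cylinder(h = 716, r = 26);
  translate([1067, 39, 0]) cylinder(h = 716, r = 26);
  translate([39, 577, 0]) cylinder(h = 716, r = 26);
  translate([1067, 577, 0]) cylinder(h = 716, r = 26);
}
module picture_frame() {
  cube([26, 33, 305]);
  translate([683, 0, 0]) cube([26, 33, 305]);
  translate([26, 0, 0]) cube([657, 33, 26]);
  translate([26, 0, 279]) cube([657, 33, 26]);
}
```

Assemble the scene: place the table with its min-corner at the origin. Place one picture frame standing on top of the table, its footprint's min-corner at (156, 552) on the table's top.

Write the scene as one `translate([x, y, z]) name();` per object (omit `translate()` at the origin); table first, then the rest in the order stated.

table();
translate([156, 552, 762]) picture_frame();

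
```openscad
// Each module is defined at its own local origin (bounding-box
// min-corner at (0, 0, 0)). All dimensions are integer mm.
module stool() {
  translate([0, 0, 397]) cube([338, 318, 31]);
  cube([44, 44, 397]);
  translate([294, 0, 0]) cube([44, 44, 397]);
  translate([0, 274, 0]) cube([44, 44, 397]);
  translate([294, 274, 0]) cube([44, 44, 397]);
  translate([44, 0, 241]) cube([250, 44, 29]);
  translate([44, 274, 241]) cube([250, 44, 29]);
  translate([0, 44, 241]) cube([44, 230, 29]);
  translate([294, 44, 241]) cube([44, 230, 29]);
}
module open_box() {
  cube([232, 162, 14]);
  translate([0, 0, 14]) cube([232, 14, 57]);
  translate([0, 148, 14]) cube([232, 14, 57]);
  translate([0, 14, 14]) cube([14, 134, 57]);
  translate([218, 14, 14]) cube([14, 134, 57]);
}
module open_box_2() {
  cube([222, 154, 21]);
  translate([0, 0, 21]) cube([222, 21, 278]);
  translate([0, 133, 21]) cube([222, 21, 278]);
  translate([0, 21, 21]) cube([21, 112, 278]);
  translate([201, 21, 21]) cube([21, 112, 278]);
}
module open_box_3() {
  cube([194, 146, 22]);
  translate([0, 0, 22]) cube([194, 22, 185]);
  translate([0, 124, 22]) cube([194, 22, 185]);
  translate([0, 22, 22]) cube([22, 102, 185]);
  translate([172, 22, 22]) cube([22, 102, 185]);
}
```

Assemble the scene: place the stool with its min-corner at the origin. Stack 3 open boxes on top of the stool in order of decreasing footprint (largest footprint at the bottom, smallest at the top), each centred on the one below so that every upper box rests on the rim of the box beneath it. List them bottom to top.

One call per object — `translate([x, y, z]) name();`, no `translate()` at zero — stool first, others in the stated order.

stool();
translate([53, 78, 428]) open_box();
translate([58, 82, 499]) open_box_2();
translate([72, 86, 798]) open_box_3();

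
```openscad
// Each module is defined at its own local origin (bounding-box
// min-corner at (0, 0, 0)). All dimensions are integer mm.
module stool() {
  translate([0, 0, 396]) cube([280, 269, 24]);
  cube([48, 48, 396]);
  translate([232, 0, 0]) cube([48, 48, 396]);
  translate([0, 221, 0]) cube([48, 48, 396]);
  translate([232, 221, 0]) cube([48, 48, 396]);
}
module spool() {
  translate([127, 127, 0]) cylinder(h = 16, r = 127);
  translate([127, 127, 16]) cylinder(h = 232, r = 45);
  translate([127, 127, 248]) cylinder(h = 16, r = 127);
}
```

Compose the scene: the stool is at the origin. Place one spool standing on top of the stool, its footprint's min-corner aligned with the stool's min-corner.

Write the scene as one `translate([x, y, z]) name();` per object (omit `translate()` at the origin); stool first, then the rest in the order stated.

stool();
translate([0, 0, 420]) spool();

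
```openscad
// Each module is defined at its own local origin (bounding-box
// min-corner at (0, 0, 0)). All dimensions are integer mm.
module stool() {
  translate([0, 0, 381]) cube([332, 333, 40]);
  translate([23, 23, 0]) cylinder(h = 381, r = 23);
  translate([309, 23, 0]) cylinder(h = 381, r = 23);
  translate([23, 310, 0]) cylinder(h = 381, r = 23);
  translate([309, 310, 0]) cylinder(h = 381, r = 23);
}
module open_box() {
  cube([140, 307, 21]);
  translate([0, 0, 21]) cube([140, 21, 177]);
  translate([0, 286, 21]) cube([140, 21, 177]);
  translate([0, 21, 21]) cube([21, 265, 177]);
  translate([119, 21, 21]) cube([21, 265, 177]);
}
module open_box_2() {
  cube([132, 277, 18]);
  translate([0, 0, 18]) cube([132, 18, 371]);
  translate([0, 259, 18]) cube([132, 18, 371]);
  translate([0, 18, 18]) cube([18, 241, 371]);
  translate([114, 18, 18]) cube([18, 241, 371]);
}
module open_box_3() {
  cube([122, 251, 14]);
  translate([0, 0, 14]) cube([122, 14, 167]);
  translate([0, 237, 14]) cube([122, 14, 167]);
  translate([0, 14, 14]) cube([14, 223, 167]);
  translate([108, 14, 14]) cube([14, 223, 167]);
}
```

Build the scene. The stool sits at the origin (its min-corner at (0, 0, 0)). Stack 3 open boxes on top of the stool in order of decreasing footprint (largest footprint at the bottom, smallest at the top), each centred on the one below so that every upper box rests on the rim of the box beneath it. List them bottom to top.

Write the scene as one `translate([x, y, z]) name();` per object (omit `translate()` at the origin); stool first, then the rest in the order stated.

stool();
translate([96, 13, 421]) open_box();
translate([100, 28, 619]) open_box_2();
translate([105, 41, 1008]) open_box_3();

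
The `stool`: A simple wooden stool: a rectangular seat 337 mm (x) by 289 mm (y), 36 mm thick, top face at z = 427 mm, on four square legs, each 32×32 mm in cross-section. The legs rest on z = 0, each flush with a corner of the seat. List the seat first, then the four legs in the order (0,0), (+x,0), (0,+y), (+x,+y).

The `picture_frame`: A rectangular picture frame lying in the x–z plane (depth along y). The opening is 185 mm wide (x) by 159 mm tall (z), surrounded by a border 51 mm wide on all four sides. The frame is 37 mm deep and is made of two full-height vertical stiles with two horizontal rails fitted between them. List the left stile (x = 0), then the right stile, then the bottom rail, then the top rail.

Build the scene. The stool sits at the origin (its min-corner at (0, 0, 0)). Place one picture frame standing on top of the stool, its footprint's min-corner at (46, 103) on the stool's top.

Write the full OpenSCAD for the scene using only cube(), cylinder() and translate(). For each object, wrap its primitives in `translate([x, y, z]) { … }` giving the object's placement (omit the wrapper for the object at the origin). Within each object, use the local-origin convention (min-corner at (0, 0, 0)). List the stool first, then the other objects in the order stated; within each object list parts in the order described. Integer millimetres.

translate([0, 0, 391]) cube([337, 289, 36]);
cube([32, 32, 391]);
translate([305, 0, 0]) cube([32, 32, 391]);
translate([0, 257, 0]) cube([32, 32, 391]);
translate([305, 257, 0]) cube([32, 32, 391]);
translate([46, 103, 427]) {
  cube([51, 37, 261]);
  translate([236, 0, 0]) cube([51, 37, 261]);
  translate([51, 0, 0]) cube([185, 37, 51]);
  translate([51, 0, 210]) cube([185, 37, 51]);
}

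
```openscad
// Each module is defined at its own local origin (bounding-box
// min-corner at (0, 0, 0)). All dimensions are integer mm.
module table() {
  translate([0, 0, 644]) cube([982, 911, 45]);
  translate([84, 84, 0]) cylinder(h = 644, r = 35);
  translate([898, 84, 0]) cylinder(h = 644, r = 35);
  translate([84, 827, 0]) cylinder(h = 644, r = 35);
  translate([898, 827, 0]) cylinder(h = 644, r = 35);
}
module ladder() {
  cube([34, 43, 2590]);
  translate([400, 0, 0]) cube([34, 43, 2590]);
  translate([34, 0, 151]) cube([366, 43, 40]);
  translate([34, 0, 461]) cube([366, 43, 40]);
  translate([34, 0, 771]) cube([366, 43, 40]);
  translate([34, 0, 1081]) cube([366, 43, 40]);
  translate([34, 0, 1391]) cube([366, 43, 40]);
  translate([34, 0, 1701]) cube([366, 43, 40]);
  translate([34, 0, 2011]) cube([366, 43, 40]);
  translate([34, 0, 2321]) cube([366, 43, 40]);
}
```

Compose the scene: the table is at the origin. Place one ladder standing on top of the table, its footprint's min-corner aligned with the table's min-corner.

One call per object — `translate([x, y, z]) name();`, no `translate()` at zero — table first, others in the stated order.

table();
translate([0, 0, 689]) ladder();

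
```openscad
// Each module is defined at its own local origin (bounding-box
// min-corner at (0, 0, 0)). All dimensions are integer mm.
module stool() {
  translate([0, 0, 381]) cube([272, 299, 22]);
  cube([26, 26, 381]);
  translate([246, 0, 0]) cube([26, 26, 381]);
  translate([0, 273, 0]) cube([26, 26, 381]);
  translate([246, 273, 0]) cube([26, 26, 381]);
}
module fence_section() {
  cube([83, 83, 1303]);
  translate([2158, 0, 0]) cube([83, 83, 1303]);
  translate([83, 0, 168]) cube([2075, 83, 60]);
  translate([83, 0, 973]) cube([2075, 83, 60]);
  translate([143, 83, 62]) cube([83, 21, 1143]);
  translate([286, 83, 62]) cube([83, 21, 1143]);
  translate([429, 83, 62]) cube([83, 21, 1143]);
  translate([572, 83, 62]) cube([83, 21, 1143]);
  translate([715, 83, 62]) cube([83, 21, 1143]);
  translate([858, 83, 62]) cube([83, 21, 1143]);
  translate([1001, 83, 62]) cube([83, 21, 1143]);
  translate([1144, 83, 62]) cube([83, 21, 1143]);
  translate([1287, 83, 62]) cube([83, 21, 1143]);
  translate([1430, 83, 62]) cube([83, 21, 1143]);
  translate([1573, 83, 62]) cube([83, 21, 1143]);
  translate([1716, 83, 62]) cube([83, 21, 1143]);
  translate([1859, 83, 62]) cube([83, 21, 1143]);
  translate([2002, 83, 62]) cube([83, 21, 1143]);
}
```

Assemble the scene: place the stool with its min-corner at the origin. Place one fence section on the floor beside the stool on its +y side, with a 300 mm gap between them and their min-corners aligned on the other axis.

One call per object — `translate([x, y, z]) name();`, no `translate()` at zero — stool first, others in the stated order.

stool();
translate([0, 599, 0]) fence_section();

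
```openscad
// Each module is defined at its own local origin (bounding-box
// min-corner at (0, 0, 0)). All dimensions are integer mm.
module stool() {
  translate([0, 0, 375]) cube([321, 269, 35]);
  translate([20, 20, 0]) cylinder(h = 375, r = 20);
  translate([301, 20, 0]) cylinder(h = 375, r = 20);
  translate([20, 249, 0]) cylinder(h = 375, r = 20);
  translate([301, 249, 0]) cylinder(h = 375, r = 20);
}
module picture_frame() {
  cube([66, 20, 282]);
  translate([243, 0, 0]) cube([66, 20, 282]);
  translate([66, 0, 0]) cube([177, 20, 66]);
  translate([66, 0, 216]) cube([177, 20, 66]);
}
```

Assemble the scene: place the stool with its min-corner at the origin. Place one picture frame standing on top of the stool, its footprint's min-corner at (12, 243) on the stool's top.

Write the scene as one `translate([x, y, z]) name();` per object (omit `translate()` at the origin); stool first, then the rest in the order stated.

stool();
translate([12, 243, 410]) picture_frame();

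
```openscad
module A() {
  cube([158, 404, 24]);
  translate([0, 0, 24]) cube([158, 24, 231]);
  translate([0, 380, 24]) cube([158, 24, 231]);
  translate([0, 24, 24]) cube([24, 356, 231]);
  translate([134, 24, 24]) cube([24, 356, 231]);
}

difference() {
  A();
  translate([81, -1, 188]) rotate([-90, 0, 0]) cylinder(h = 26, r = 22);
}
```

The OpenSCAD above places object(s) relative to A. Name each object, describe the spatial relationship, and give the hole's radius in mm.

A is an open box. The open box has a circular hole through its front wall. The hole's radius is 22 mm.

The subtracted cylinder has r = 22 mm.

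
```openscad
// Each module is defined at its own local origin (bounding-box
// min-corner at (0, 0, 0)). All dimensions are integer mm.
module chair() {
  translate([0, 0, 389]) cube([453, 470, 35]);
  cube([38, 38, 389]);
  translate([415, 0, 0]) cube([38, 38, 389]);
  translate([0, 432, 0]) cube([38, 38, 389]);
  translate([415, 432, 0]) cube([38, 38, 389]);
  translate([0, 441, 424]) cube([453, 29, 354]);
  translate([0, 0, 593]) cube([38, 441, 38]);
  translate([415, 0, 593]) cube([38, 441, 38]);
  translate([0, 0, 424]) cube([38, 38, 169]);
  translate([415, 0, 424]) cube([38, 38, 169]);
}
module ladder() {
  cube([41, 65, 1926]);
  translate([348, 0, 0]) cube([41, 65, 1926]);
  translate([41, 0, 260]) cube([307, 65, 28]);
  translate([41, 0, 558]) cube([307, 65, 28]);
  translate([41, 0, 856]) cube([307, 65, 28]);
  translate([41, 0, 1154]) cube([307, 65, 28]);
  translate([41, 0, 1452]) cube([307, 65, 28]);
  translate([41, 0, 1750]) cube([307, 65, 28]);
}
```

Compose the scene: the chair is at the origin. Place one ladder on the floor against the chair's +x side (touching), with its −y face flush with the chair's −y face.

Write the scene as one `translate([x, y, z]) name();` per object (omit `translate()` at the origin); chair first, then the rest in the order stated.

chair();
translate([453, 0, 0]) ladder();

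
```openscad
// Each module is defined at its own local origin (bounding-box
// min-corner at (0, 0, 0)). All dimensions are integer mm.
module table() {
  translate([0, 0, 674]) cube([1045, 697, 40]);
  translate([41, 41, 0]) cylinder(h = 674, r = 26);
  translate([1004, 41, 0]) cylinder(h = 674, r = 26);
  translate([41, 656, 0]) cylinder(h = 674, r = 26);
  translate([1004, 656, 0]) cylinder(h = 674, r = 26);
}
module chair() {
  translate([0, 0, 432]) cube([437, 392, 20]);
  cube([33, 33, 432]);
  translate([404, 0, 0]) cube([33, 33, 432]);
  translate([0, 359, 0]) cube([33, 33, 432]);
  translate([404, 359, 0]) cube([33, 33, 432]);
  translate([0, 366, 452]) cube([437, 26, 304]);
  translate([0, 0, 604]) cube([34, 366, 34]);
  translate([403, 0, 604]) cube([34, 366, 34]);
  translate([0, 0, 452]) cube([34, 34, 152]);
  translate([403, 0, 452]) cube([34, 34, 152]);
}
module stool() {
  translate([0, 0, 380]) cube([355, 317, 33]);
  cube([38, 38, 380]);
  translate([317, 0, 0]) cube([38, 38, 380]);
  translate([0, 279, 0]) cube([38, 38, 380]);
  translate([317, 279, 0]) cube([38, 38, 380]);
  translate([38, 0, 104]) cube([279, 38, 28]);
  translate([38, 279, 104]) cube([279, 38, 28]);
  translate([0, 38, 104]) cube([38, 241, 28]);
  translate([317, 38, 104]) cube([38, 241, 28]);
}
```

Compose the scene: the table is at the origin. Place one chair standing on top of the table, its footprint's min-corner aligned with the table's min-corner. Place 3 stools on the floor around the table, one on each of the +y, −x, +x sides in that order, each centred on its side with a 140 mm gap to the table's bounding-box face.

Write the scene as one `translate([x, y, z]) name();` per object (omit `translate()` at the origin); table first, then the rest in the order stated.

table();
translate([0, 0, 714]) chair();
translate([345, 837, 0]) stool();
translate([-495, 190, 0]) stool();
translate([1185, 190, 0]) stool();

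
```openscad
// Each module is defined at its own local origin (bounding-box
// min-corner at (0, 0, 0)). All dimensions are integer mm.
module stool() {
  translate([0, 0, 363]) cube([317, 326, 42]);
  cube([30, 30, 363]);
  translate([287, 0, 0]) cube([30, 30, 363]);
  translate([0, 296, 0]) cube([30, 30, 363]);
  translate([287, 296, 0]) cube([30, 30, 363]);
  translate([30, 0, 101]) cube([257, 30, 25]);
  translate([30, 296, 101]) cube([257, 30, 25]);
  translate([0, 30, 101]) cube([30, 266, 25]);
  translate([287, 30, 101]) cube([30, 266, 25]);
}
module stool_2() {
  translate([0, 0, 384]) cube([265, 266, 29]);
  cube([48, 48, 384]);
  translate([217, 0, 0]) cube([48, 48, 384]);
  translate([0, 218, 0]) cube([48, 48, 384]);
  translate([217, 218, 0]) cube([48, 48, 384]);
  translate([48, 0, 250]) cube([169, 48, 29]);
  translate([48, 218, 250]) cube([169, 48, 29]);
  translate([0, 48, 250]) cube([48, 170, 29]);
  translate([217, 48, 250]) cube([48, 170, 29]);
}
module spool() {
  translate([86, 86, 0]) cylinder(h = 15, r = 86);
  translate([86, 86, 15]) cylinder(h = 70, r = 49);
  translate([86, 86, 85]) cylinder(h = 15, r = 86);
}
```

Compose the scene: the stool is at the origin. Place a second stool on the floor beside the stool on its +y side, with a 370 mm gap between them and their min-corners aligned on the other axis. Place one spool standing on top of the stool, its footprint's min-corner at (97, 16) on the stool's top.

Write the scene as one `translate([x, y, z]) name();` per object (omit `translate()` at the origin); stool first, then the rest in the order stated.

stool();
translate([0, 696, 0]) stool_2();
translate([97, 16, 405]) spool();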